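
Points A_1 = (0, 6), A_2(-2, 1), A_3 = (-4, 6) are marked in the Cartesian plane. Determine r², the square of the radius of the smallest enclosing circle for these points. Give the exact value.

Side lengths²: A_1A_2² = 29, A_1A_3² = 16, A_2A_3² = 29.
Since A_2A_3² = 29 < 29 + 16 = 45, the triangle is acute, so the smallest enclosing circle is the circumcircle.
Circumcentre = (-2, 3.9), r² = 8.41.

8.41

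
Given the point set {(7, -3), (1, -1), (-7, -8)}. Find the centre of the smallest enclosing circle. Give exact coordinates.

(0, -5.5)

Call the three points A, B, C in the order given.
Side lengths²: AB² = 40, AC² = 221, BC² = 113.
Since AC² = 221 ≥ 113 + 40 = 153, the angle opposite AC is not acute, so the smallest enclosing circle has AC as diameter.
Centre = midpoint of AC = (0, -5.5), r² = 221/4 = 55.25.
Centre = (0, -5.5).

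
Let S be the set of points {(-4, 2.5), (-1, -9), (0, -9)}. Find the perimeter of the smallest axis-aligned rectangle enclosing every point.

31

Width = max x − min x = 0 − (-4) = 4.
Height = max y − min y = 2.5 − (-9) = 11.5.
Perimeter = 2(4 + 11.5) = 31.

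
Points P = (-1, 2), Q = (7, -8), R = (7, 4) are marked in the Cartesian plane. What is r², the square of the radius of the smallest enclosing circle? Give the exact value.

Side lengths²: PQ² = 164, PR² = 68, QR² = 144.
Since PQ² = 164 < 144 + 68 = 212, the triangle is acute, so the smallest enclosing circle is the circumcircle.
Circumcentre = (4.25, -2), r² = 43.5625.

43.5625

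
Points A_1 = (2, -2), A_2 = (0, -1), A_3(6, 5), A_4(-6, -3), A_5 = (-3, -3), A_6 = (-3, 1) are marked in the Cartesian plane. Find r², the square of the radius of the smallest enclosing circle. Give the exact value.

52

The minimum enclosing circle of a finite set is fixed by two of the points (as a diameter) or three (as a circumcircle).
The farthest pair is A_3–A_4 with squared distance 208. The circle on this segment as diameter has centre (0, 1) and r² = 208/4 = 52.
Check A_1: distance² to centre = 13 ≤ 52, so it lies inside.
All remaining points lie in this disk, and no smaller disk contains both endpoints, so this is the minimum enclosing circle.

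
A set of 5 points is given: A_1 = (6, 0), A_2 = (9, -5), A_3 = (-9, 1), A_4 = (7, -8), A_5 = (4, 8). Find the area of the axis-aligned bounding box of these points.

288

x ranges over [-9, 9], width 18.
y ranges over [-8, 8], height 16.
Area = 18 × 16 = 288.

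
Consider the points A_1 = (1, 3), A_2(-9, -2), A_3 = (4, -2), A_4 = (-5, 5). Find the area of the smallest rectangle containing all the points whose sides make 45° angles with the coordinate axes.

In coordinates u = x + y, v = x − y the rectangle is axis-aligned; the map (x,y)→(u,v) scales areas by 2.
u-values: 4, -11, 2, 0; range = 4 − (-11) = 15.
v-values: -2, -7, 6, -10; range = 6 − (-10) = 16.
Area = (15 × 16) / 2 = 120.

120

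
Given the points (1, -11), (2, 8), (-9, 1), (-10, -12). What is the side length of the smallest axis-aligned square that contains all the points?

The bounding box has width 12 and height 20.
An axis-aligned square enclosing the set must have side ≥ max(width, height).
So the minimum side is max(12, 20) = 20.

20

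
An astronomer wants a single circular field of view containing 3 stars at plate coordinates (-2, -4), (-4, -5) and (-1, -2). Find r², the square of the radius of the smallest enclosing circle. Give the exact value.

Call the three points A, B, C in the order given.
Side lengths²: AB² = 5, AC² = 5, BC² = 18.
Since BC² = 18 ≥ 5 + 5 = 10, the angle opposite BC is not acute, so the smallest enclosing circle has BC as diameter.
Centre = midpoint of BC = (-2.5, -3.5), r² = 18/4 = 4.5.

4.5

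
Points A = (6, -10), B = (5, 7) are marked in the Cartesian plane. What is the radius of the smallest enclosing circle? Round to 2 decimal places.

The smallest circle enclosing two points has them as diameter endpoints.
Centre = midpoint = (5.5, -1.5); r² = |AB|²/4 = 290/4 = 72.5.
r = √(72.5) ≈ 8.51.

8.51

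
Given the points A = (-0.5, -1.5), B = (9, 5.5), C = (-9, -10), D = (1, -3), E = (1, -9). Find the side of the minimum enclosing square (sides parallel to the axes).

The bounding box has width 18 and height 15.5.
An axis-aligned square enclosing the set must have side ≥ max(width, height).
So the minimum side is max(18, 15.5) = 18.

18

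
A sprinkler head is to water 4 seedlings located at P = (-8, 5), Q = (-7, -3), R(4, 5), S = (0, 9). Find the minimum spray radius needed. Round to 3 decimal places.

7.032

By Welzl's lemma the MEC is supported by two points (diametrically opposite) or three points (on a circumcircle).
The minimum enclosing circle is determined by three boundary points: Q, R, S.
Their circumcentre is (-97/38, 93/38) with r² = 35705/722.
The farthest remaining point P is at distance² 26129/722 ≤ 35705/722.
r = √(35705/722) ≈ 7.032.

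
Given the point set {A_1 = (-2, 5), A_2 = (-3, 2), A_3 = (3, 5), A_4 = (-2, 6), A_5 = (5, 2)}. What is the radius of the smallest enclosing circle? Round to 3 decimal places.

4.155

The minimum enclosing circle is determined by three boundary points: A_2, A_4, A_5.
Their circumcentre is (1, 3.125) with r² = 17.265625.
The farthest remaining point A_1 is at distance² 12.515625 ≤ 17.265625.
r = √(17.265625) ≈ 4.155.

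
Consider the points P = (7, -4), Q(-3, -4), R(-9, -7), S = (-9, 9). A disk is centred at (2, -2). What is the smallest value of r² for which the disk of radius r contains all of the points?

242

The required radius is the distance from (2, -2) to the farthest point.
Squared distances: 29, 29, 146, 242.
Maximum is 242, attained at S.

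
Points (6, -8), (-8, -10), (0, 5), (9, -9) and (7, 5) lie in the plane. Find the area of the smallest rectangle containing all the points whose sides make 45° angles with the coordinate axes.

In coordinates u = x + y, v = x − y the rectangle is axis-aligned; the map (x,y)→(u,v) scales areas by 2.
u-values: -2, -18, 5, 0, 12; range = 12 − (-18) = 30.
v-values: 14, 2, -5, 18, 2; range = 18 − (-5) = 23.
Area = (30 × 23) / 2 = 345.

345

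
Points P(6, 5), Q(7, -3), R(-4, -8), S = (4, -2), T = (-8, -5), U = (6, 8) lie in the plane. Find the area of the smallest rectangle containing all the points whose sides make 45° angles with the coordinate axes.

175.5

In coordinates u = x + y, v = x − y the rectangle is axis-aligned; the map (x,y)→(u,v) scales areas by 2.
u-values: 11, 4, -12, 2, -13, 14; range = 14 − (-13) = 27.
v-values: 1, 10, 4, 6, -3, -2; range = 10 − (-3) = 13.
Area = (27 × 13) / 2 = 175.5.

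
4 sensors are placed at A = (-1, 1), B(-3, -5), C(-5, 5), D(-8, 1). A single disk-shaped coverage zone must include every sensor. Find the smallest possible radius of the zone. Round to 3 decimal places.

A smallest enclosing disk is always determined by at most three of the input points on its boundary.
The farthest pair is B–C with squared distance 104. The circle on this segment as diameter has centre (-4, 0) and r² = 104/4 = 26.
Check A: distance² to centre = 10 ≤ 26, so it lies inside.
All remaining points lie in this disk, and no smaller disk contains both endpoints, so this is the minimum enclosing circle.
r = √26 ≈ 5.099.

5.099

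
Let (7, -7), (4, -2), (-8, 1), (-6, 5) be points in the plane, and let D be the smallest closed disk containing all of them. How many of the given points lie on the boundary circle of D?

A smallest enclosing disk is always determined by at most three of the input points on its boundary.
The farthest pair is (7, -7)–(-6, 5) with squared distance 313. The circle on this segment as diameter has centre (0.5, -1) and r² = 313/4 = 78.25.
Check (4, -2): distance² to centre = 13.25 ≤ 78.25, so it lies inside.
All remaining points lie in this disk, and no smaller disk contains both endpoints, so this is the minimum enclosing circle.
The points at distance exactly r from the centre are (7, -7), (-6, 5) — 2 points.

2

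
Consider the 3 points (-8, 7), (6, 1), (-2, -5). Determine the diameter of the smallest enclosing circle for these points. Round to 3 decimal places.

15.481

Call the three points A, B, C in the order given.
Side lengths²: AB² = 232, AC² = 180, BC² = 100.
Since AB² = 232 < 180 + 100 = 280, the triangle is acute, so the smallest enclosing circle is the circumcircle.
Circumcentre = (-17/11, 30/11), r² = 7250/121.
Diameter = 2r = 2√(7250/121) ≈ 15.481.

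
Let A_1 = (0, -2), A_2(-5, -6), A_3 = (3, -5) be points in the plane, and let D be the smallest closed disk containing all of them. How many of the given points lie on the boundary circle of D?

Side lengths²: A_1A_2² = 41, A_1A_3² = 18, A_2A_3² = 65.
Since A_2A_3² = 65 ≥ 41 + 18 = 59, the angle opposite A_2A_3 is not acute, so the smallest enclosing circle has A_2A_3 as diameter.
Centre = midpoint of A_2A_3 = (-1, -5.5), r² = 65/4 = 16.25.
The points at distance exactly r from the centre are A_2, A_3 — 2 points.

2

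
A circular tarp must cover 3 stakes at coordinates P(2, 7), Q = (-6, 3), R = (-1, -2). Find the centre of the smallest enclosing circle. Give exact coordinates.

(-1, 3)

Side lengths²: PQ² = 80, PR² = 90, QR² = 50.
Since PR² = 90 < 80 + 50 = 130, the triangle is acute, so the smallest enclosing circle is the circumcircle.
Circumcentre = (-1, 3), r² = 25.
Centre = (-1, 3).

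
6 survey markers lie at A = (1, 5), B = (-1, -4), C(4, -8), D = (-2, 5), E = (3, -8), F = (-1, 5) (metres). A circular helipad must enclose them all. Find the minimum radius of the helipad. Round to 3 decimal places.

7.159

By Welzl's lemma the MEC is supported by two points (diametrically opposite) or three points (on a circumcircle).
The farthest pair is C–D with squared distance 205. The circle on this segment as diameter has centre (1, -1.5) and r² = 205/4 = 51.25.
Check A: distance² to centre = 42.25 ≤ 51.25, so it lies inside.
All remaining points lie in this disk, and no smaller disk contains both endpoints, so this is the minimum enclosing circle.
r = √(51.25) ≈ 7.159.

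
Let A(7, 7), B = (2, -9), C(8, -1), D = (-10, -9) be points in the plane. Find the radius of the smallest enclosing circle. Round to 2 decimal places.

11.67

The farthest pair is A–D with squared distance 545. The circle on this segment as diameter has centre (-1.5, -1) and r² = 545/4 = 136.25.
Check B: distance² to centre = 76.25 ≤ 136.25, so it lies inside.
All remaining points lie in this disk, and no smaller disk contains both endpoints, so this is the minimum enclosing circle.
r = √(136.25) ≈ 11.67.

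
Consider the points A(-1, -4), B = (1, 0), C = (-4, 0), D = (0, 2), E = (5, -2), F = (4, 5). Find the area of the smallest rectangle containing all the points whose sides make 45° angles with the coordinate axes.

77

In coordinates u = x + y, v = x − y the rectangle is axis-aligned; the map (x,y)→(u,v) scales areas by 2.
u-values: -5, 1, -4, 2, 3, 9; range = 9 − (-5) = 14.
v-values: 3, 1, -4, -2, 7, -1; range = 7 − (-4) = 11.
Area = (14 × 11) / 2 = 77.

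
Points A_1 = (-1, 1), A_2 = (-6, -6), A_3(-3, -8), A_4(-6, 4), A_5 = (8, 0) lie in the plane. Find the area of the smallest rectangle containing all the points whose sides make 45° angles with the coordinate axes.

In coordinates u = x + y, v = x − y the rectangle is axis-aligned; the map (x,y)→(u,v) scales areas by 2.
u-values: 0, -12, -11, -2, 8; range = 8 − (-12) = 20.
v-values: -2, 0, 5, -10, 8; range = 8 − (-10) = 18.
Area = (20 × 18) / 2 = 180.

180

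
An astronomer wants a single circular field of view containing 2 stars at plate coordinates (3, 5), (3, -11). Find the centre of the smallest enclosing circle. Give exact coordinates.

(3, -3)

The smallest circle enclosing two points has them as diameter endpoints.
Centre = midpoint = (3, -3); r² = |(3, 5)−(3, -11)|²/4 = 256/4 = 64.
Centre = (3, -3).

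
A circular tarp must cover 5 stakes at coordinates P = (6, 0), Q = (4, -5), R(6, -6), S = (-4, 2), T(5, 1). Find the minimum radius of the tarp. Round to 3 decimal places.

The minimum enclosing circle of a finite set is fixed by two of the points (as a diameter) or three (as a circumcircle).
The farthest pair is R–S with squared distance 164. The circle on this segment as diameter has centre (1, -2) and r² = 164/4 = 41.
Check P: distance² to centre = 29 ≤ 41, so it lies inside.
All remaining points lie in this disk, and no smaller disk contains both endpoints, so this is the minimum enclosing circle.
r = √41 ≈ 6.403.

6.403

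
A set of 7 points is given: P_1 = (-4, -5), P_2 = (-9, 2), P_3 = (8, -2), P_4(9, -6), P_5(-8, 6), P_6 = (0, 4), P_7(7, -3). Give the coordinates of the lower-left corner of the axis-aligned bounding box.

x-range [-9, 9], y-range [-6, 6].
The lower-left corner is (-9, -6).

(-9, -6)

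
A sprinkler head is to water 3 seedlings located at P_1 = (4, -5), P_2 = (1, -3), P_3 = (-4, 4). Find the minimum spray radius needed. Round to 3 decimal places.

Side lengths²: P_1P_2² = 13, P_1P_3² = 145, P_2P_3² = 74.
Since P_1P_3² = 145 ≥ 74 + 13 = 87, the angle opposite P_1P_3 is not acute, so the smallest enclosing circle has P_1P_3 as diameter.
Centre = midpoint of P_1P_3 = (0, -0.5), r² = 145/4 = 36.25.
r = √(36.25) ≈ 6.021.

6.021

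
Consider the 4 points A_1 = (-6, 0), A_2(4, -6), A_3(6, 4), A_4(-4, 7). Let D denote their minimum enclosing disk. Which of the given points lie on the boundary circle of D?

A_2, A_4

The minimum enclosing circle of a finite set is fixed by two of the points (as a diameter) or three (as a circumcircle).
The farthest pair is A_2–A_4 with squared distance 233. The circle on this segment as diameter has centre (0, 0.5) and r² = 233/4 = 58.25.
Check A_1: distance² to centre = 36.25 ≤ 58.25, so it lies inside.
All remaining points lie in this disk, and no smaller disk contains both endpoints, so this is the minimum enclosing circle.
The points at distance exactly r from the centre are A_2, A_4 — 2 points.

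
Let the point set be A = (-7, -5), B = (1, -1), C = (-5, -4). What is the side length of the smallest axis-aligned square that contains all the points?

8

The bounding box has width 8 and height 4.
An axis-aligned square enclosing the set must have side ≥ max(width, height).
So the minimum side is max(8, 4) = 8.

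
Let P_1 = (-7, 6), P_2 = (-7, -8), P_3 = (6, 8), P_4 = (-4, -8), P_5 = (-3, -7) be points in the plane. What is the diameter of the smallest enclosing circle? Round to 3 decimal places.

The farthest pair is P_2–P_3 with squared distance 425. The circle on this segment as diameter has centre (-0.5, 0) and r² = 425/4 = 106.25.
Check P_1: distance² to centre = 78.25 ≤ 106.25, so it lies inside.
All remaining points lie in this disk, and no smaller disk contains both endpoints, so this is the minimum enclosing circle.
Diameter = 2r = 2√(106.25) ≈ 20.616.

20.616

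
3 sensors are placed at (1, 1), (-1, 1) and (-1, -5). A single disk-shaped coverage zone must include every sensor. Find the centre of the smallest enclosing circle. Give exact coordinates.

Call the three points A, B, C in the order given.
Side lengths²: AB² = 4, AC² = 40, BC² = 36.
Since AC² = 40 ≥ 36 + 4 = 40, the angle opposite AC is not acute, so the smallest enclosing circle has AC as diameter.
Centre = midpoint of AC = (0, -2), r² = 40/4 = 10.
Centre = (0, -2).

(0, -2)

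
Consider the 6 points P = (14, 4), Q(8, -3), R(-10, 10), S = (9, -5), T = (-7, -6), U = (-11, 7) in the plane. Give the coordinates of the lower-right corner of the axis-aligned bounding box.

(14, -6)

x-range [-11, 14], y-range [-6, 10].
The lower-right corner is (14, -6).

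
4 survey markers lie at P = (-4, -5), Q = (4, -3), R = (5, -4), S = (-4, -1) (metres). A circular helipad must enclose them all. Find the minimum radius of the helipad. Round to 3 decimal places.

4.773

The minimum enclosing circle of a finite set is fixed by two of the points (as a diameter) or three (as a circumcircle).
The minimum enclosing circle is determined by three boundary points: P, R, S.
Their circumcentre is (1/3, -3) with r² = 205/9.
The farthest remaining point Q is at distance² 121/9 ≤ 205/9.
r = √(205/9) ≈ 4.773.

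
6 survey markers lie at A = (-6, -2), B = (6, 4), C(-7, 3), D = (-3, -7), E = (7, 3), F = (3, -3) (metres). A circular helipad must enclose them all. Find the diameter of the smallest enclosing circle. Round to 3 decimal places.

15.232

By Welzl's lemma the MEC is supported by two points (diametrically opposite) or three points (on a circumcircle).
The minimum enclosing circle is determined by three boundary points: C, D, E.
Their circumcentre is (0, 0) with r² = 58.
The farthest remaining point B is at distance² 52 ≤ 58.
Diameter = 2r = 2√58 ≈ 15.232.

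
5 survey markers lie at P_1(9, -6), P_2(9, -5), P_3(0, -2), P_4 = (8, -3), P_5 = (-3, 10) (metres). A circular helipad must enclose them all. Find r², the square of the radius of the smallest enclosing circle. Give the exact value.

The farthest pair is P_1–P_5 with squared distance 400. The circle on this segment as diameter has centre (3, 2) and r² = 400/4 = 100.
Check P_2: distance² to centre = 85 ≤ 100, so it lies inside.
All remaining points lie in this disk, and no smaller disk contains both endpoints, so this is the minimum enclosing circle.

100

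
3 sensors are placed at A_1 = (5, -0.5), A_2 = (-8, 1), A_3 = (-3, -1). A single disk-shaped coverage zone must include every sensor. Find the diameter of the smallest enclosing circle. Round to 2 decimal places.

13.09

Side lengths²: A_1A_2² = 171.25, A_1A_3² = 64.25, A_2A_3² = 29.
Since A_1A_2² = 171.25 ≥ 64.25 + 29 = 93.25, the angle opposite A_1A_2 is not acute, so the smallest enclosing circle has A_1A_2 as diameter.
Centre = midpoint of A_1A_2 = (-1.5, 0.25), r² = 171.25/4 = 42.8125.
Diameter = 2r = 2√(42.8125) ≈ 13.09.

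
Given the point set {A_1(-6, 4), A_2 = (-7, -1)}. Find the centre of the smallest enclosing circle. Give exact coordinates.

(-6.5, 1.5)

The smallest circle enclosing two points has them as diameter endpoints.
Centre = midpoint = (-6.5, 1.5); r² = |A_1A_2|²/4 = 26/4 = 6.5.
Centre = (-6.5, 1.5).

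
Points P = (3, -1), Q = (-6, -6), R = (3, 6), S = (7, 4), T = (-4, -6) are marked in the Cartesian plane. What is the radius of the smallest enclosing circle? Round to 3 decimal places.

8.201

The minimum enclosing circle of a finite set is fixed by two of the points (as a diameter) or three (as a circumcircle).
The farthest pair is Q–S with squared distance 269. The circle on this segment as diameter has centre (0.5, -1) and r² = 269/4 = 67.25.
Check P: distance² to centre = 6.25 ≤ 67.25, so it lies inside.
All remaining points lie in this disk, and no smaller disk contains both endpoints, so this is the minimum enclosing circle.
r = √(67.25) ≈ 8.201.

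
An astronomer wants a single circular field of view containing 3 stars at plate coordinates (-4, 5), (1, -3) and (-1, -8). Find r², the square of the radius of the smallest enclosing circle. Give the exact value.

44.5

Call the three points A, B, C in the order given.
Side lengths²: AB² = 89, AC² = 178, BC² = 29.
Since AC² = 178 ≥ 89 + 29 = 118, the angle opposite AC is not acute, so the smallest enclosing circle has AC as diameter.
Centre = midpoint of AC = (-2.5, -1.5), r² = 178/4 = 44.5.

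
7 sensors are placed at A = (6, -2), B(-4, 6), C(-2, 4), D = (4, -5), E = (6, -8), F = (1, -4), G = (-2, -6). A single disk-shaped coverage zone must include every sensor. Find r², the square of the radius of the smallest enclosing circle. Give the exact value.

74

The farthest pair is B–E with squared distance 296. The circle on this segment as diameter has centre (1, -1) and r² = 296/4 = 74.
Check A: distance² to centre = 26 ≤ 74, so it lies inside.
All remaining points lie in this disk, and no smaller disk contains both endpoints, so this is the minimum enclosing circle.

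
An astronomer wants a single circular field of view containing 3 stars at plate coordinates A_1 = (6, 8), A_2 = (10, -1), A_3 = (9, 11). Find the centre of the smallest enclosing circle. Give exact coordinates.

Side lengths²: A_1A_2² = 97, A_1A_3² = 18, A_2A_3² = 145.
Since A_2A_3² = 145 ≥ 97 + 18 = 115, the angle opposite A_2A_3 is not acute, so the smallest enclosing circle has A_2A_3 as diameter.
Centre = midpoint of A_2A_3 = (9.5, 5), r² = 145/4 = 36.25.
Centre = (9.5, 5).

(9.5, 5)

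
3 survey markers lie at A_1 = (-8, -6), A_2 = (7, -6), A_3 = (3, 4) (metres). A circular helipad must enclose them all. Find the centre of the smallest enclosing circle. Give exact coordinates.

Side lengths²: A_1A_2² = 225, A_1A_3² = 221, A_2A_3² = 116.
Since A_1A_2² = 225 < 221 + 116 = 337, the triangle is acute, so the smallest enclosing circle is the circumcircle.
Circumcentre = (-0.5, -3.2), r² = 64.09.
Centre = (-0.5, -3.2).

(-0.5, -3.2)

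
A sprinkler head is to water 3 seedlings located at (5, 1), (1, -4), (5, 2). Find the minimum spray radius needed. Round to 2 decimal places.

Call the three points A, B, C in the order given.
Side lengths²: AB² = 41, AC² = 1, BC² = 52.
Since BC² = 52 ≥ 41 + 1 = 42, the angle opposite BC is not acute, so the smallest enclosing circle has BC as diameter.
Centre = midpoint of BC = (3, -1), r² = 52/4 = 13.
r = √13 ≈ 3.61.

3.61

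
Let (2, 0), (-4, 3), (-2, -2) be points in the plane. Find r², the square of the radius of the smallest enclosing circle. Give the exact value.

11.328125

Call the three points A, B, C in the order given.
Side lengths²: AB² = 45, AC² = 20, BC² = 29.
Since AB² = 45 < 29 + 20 = 49, the triangle is acute, so the smallest enclosing circle is the circumcircle.
Circumcentre = (-1.125, 1.25), r² = 11.328125.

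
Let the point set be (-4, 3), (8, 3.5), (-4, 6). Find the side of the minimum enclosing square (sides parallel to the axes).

The bounding box has width 12 and height 3.
An axis-aligned square enclosing the set must have side ≥ max(width, height).
So the minimum side is max(12, 3) = 12.

12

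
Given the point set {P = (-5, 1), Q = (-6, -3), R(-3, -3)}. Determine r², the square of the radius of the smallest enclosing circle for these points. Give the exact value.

Side lengths²: PQ² = 17, PR² = 20, QR² = 9.
Since PR² = 20 < 17 + 9 = 26, the triangle is acute, so the smallest enclosing circle is the circumcircle.
Circumcentre = (-4.5, -1.25), r² = 5.3125.

5.3125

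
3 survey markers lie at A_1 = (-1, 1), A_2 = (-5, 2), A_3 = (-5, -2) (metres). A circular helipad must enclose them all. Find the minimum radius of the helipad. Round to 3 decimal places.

2.577

Side lengths²: A_1A_2² = 17, A_1A_3² = 25, A_2A_3² = 16.
Since A_1A_3² = 25 < 17 + 16 = 33, the triangle is acute, so the smallest enclosing circle is the circumcircle.
Circumcentre = (-3.375, 0), r² = 6.640625.
r = √(6.640625) ≈ 2.577.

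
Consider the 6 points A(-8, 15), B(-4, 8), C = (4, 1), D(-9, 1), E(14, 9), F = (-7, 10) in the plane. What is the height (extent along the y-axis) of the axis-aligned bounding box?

14

max y = 15, min y = 1, so height = 14.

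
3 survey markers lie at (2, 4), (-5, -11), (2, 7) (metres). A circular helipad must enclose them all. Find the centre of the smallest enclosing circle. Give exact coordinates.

(-1.5, -2)

Call the three points A, B, C in the order given.
Side lengths²: AB² = 274, AC² = 9, BC² = 373.
Since BC² = 373 ≥ 274 + 9 = 283, the angle opposite BC is not acute, so the smallest enclosing circle has BC as diameter.
Centre = midpoint of BC = (-1.5, -2), r² = 373/4 = 93.25.
Centre = (-1.5, -2).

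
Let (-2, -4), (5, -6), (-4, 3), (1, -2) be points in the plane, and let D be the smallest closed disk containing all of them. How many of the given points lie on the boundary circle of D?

2

A smallest enclosing disk is always determined by at most three of the input points on its boundary.
The farthest pair is (5, -6)–(-4, 3) with squared distance 162. The circle on this segment as diameter has centre (0.5, -1.5) and r² = 162/4 = 40.5.
Check (-2, -4): distance² to centre = 12.5 ≤ 40.5, so it lies inside.
All remaining points lie in this disk, and no smaller disk contains both endpoints, so this is the minimum enclosing circle.
The points at distance exactly r from the centre are (5, -6), (-4, 3) — 2 points.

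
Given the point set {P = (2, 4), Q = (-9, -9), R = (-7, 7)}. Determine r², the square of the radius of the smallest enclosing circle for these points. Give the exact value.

Side lengths²: PQ² = 290, PR² = 90, QR² = 260.
Since PQ² = 290 < 260 + 90 = 350, the triangle is acute, so the smallest enclosing circle is the circumcircle.
Circumcentre = (-4.8, -1.4), r² = 75.4.

75.4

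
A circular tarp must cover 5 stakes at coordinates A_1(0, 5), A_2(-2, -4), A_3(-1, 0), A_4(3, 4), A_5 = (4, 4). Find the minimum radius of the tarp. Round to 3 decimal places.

5.002

The minimum enclosing circle is determined by three boundary points: A_1, A_2, A_5.
Their circumcentre is (17/19, 3/38) with r² = 36125/1444.
The farthest remaining point A_4 is at distance² 28601/1444 ≤ 36125/1444.
r = √(36125/1444) ≈ 5.002.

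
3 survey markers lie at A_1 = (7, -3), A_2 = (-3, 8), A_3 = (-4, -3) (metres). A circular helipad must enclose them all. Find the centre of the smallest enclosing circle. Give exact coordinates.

(1.5, 45/22)

Side lengths²: A_1A_2² = 221, A_1A_3² = 121, A_2A_3² = 122.
Since A_1A_2² = 221 < 122 + 121 = 243, the triangle is acute, so the smallest enclosing circle is the circumcircle.
Circumcentre = (1.5, 45/22), r² = 13481/242.
Centre = (1.5, 45/22).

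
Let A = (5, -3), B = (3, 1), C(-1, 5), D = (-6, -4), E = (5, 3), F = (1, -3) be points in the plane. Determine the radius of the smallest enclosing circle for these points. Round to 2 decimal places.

6.52

The farthest pair is D–E with squared distance 170. The circle on this segment as diameter has centre (-0.5, -0.5) and r² = 170/4 = 42.5.
Check A: distance² to centre = 36.5 ≤ 42.5, so it lies inside.
All remaining points lie in this disk, and no smaller disk contains both endpoints, so this is the minimum enclosing circle.
r = √(42.5) ≈ 6.52.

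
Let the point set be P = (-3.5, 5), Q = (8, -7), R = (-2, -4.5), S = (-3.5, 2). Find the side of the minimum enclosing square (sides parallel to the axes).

12

The bounding box has width 11.5 and height 12.
An axis-aligned square enclosing the set must have side ≥ max(width, height).
So the minimum side is max(11.5, 12) = 12.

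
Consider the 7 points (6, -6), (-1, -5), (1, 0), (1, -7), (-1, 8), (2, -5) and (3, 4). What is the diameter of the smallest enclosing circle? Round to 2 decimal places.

15.69

The minimum enclosing circle of a finite set is fixed by two of the points (as a diameter) or three (as a circumcircle).
The minimum enclosing circle is determined by three boundary points: (6, -6), (1, -7), (-1, 8).
Their circumcentre is (45/22, 17/22) with r² = 14885/242.
The farthest remaining point (-1, -5) is at distance² 10309/242 ≤ 14885/242.
Diameter = 2r = 2√(14885/242) ≈ 15.69.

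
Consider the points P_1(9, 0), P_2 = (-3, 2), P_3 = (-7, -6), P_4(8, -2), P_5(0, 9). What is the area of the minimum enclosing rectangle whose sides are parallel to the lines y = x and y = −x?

In coordinates u = x + y, v = x − y the rectangle is axis-aligned; the map (x,y)→(u,v) scales areas by 2.
u-values: 9, -1, -13, 6, 9; range = 9 − (-13) = 22.
v-values: 9, -5, -1, 10, -9; range = 10 − (-9) = 19.
Area = (22 × 19) / 2 = 209.

209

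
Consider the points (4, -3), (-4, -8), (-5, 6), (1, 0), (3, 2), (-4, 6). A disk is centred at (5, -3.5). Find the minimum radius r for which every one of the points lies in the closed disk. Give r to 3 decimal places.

13.793

The required radius is the distance from (5, -3.5) to the farthest point.
Squared distances: 1.25, 101.25, 190.25, 28.25, 34.25, 171.25.
Maximum is 190.25, attained at (-5, 6).
r = √(190.25) ≈ 13.793.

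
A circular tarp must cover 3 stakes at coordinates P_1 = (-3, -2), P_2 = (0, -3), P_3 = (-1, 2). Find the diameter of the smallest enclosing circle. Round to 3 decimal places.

5.151

Side lengths²: P_1P_2² = 10, P_1P_3² = 20, P_2P_3² = 26.
Since P_2P_3² = 26 < 20 + 10 = 30, the triangle is acute, so the smallest enclosing circle is the circumcircle.
Circumcentre = (-6/7, -4/7), r² = 325/49.
Diameter = 2r = 2√(325/49) ≈ 5.151.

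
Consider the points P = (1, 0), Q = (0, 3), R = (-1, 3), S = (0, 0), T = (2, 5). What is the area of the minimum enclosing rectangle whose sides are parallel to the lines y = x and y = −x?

In coordinates u = x + y, v = x − y the rectangle is axis-aligned; the map (x,y)→(u,v) scales areas by 2.
u-values: 1, 3, 2, 0, 7; range = 7 − 0 = 7.
v-values: 1, -3, -4, 0, -3; range = 1 − (-4) = 5.
Area = (7 × 5) / 2 = 17.5.

17.5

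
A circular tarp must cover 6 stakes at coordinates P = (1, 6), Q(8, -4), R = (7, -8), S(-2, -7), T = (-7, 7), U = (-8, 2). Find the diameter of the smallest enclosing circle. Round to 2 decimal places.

20.52

By Welzl's lemma the MEC is supported by two points (diametrically opposite) or three points (on a circumcircle).
The farthest pair is R–T with squared distance 421. The circle on this segment as diameter has centre (0, -0.5) and r² = 421/4 = 105.25.
Check P: distance² to centre = 43.25 ≤ 105.25, so it lies inside.
All remaining points lie in this disk, and no smaller disk contains both endpoints, so this is the minimum enclosing circle.
Diameter = 2r = 2√(105.25) ≈ 20.52.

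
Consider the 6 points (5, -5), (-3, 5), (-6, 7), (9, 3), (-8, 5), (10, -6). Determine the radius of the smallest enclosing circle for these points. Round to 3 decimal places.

10.548

A smallest enclosing disk is always determined by at most three of the input points on its boundary.
The farthest pair is (-8, 5)–(10, -6) with squared distance 445. The circle on this segment as diameter has centre (1, -0.5) and r² = 445/4 = 111.25.
Check (5, -5): distance² to centre = 36.25 ≤ 111.25, so it lies inside.
All remaining points lie in this disk, and no smaller disk contains both endpoints, so this is the minimum enclosing circle.
r = √(111.25) ≈ 10.548.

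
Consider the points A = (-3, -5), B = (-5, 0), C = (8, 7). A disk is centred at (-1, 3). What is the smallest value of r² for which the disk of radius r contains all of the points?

97

The required radius is the distance from (-1, 3) to the farthest point.
Squared distances: 68, 25, 97.
Maximum is 97, attained at C.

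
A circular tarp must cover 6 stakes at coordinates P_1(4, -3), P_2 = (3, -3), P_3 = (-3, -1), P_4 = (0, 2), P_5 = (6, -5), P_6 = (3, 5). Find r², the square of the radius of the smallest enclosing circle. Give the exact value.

The minimum enclosing circle of a finite set is fixed by two of the points (as a diameter) or three (as a circumcircle).
The minimum enclosing circle is determined by three boundary points: P_3, P_5, P_6.
Their circumcentre is (67/26, -15/26) with r² = 10573/338.
The farthest remaining point P_4 is at distance² 4489/338 ≤ 10573/338.

10573/338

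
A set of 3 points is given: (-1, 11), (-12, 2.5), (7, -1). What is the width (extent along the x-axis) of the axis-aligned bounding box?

max x = 7, min x = -12, so width = 19.

19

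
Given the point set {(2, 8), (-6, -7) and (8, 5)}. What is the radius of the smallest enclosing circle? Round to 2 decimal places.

Call the three points A, B, C in the order given.
Side lengths²: AB² = 289, AC² = 45, BC² = 340.
Since BC² = 340 ≥ 289 + 45 = 334, the angle opposite BC is not acute, so the smallest enclosing circle has BC as diameter.
Centre = midpoint of BC = (1, -1), r² = 340/4 = 85.
r = √85 ≈ 9.22.

9.22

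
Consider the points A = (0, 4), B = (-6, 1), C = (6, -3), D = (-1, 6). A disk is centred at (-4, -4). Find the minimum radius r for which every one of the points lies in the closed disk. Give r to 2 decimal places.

The required radius is the distance from (-4, -4) to the farthest point.
Squared distances: 80, 29, 101, 109.
Maximum is 109, attained at D.
r = √109 ≈ 10.44.

10.44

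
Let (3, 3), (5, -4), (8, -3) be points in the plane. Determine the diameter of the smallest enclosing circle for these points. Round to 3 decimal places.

Call the three points A, B, C in the order given.
Side lengths²: AB² = 53, AC² = 61, BC² = 10.
Since AC² = 61 < 53 + 10 = 63, the triangle is acute, so the smallest enclosing circle is the circumcircle.
Circumcentre = (247/46, -5/46), r² = 16165/1058.
Diameter = 2r = 2√(16165/1058) ≈ 7.818.

7.818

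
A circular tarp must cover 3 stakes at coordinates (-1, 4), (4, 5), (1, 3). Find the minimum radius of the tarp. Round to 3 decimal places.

2.550

Call the three points A, B, C in the order given.
Side lengths²: AB² = 26, AC² = 5, BC² = 13.
Since AB² = 26 ≥ 13 + 5 = 18, the angle opposite AB is not acute, so the smallest enclosing circle has AB as diameter.
Centre = midpoint of AB = (1.5, 4.5), r² = 26/4 = 6.5.
r = √(6.5) ≈ 2.550.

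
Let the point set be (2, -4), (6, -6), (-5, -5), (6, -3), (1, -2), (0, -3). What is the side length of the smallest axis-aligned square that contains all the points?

11

The bounding box has width 11 and height 4.
An axis-aligned square enclosing the set must have side ≥ max(width, height).
So the minimum side is max(11, 4) = 11.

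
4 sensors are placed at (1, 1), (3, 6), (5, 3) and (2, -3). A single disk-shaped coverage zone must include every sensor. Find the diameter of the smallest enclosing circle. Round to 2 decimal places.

9.06

The minimum enclosing circle of a finite set is fixed by two of the points (as a diameter) or three (as a circumcircle).
The farthest pair is (3, 6)–(2, -3) with squared distance 82. The circle on this segment as diameter has centre (2.5, 1.5) and r² = 82/4 = 20.5.
Check (1, 1): distance² to centre = 2.5 ≤ 20.5, so it lies inside.
All remaining points lie in this disk, and no smaller disk contains both endpoints, so this is the minimum enclosing circle.
Diameter = 2r = 2√(20.5) ≈ 9.06.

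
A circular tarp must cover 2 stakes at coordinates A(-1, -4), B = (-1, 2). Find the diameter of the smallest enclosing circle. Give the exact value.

The smallest circle enclosing two points has them as diameter endpoints.
Centre = midpoint = (-1, -1); r² = |AB|²/4 = 36/4 = 9.
Diameter = 2r = 2√9 = 6.

6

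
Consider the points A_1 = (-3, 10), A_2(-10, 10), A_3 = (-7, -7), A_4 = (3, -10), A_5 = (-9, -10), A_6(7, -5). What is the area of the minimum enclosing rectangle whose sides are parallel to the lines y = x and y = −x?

In coordinates u = x + y, v = x − y the rectangle is axis-aligned; the map (x,y)→(u,v) scales areas by 2.
u-values: 7, 0, -14, -7, -19, 2; range = 7 − (-19) = 26.
v-values: -13, -20, 0, 13, 1, 12; range = 13 − (-20) = 33.
Area = (26 × 33) / 2 = 429.

429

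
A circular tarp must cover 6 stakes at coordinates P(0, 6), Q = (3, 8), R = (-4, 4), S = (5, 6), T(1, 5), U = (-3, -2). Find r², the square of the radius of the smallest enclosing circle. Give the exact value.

34

The minimum enclosing circle of a finite set is fixed by two of the points (as a diameter) or three (as a circumcircle).
The farthest pair is Q–U with squared distance 136. The circle on this segment as diameter has centre (0, 3) and r² = 136/4 = 34.
Check P: distance² to centre = 9 ≤ 34, so it lies inside.
All remaining points lie in this disk, and no smaller disk contains both endpoints, so this is the minimum enclosing circle.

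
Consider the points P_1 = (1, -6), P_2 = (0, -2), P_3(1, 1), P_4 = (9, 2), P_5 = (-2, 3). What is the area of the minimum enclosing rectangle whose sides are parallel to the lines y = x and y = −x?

96

In coordinates u = x + y, v = x − y the rectangle is axis-aligned; the map (x,y)→(u,v) scales areas by 2.
u-values: -5, -2, 2, 11, 1; range = 11 − (-5) = 16.
v-values: 7, 2, 0, 7, -5; range = 7 − (-5) = 12.
Area = (16 × 12) / 2 = 96.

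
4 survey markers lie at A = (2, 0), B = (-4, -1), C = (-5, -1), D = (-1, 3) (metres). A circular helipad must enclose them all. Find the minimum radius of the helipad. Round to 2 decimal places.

The farthest pair is A–C with squared distance 50. The circle on this segment as diameter has centre (-1.5, -0.5) and r² = 50/4 = 12.5.
Check B: distance² to centre = 6.5 ≤ 12.5, so it lies inside.
All remaining points lie in this disk, and no smaller disk contains both endpoints, so this is the minimum enclosing circle.
r = √(12.5) ≈ 3.54.

3.54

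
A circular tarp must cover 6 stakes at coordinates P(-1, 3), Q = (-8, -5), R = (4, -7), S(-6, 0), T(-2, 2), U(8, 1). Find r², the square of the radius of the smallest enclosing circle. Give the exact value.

A smallest enclosing disk is always determined by at most three of the input points on its boundary.
The farthest pair is Q–U with squared distance 292. The circle on this segment as diameter has centre (0, -2) and r² = 292/4 = 73.
Check P: distance² to centre = 26 ≤ 73, so it lies inside.
All remaining points lie in this disk, and no smaller disk contains both endpoints, so this is the minimum enclosing circle.

73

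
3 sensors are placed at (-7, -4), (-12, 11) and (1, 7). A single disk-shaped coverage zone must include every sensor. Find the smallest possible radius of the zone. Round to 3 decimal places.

8.357

Call the three points A, B, C in the order given.
Side lengths²: AB² = 250, AC² = 185, BC² = 185.
Since AB² = 250 < 185 + 185 = 370, the triangle is acute, so the smallest enclosing circle is the circumcircle.
Circumcentre = (-97/14, 61/14), r² = 6845/98.
r = √(6845/98) ≈ 8.357.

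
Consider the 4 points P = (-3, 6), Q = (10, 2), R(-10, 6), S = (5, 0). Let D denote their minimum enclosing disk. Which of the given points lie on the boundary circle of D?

The farthest pair is Q–R with squared distance 416. The circle on this segment as diameter has centre (0, 4) and r² = 416/4 = 104.
Check P: distance² to centre = 13 ≤ 104, so it lies inside.
All remaining points lie in this disk, and no smaller disk contains both endpoints, so this is the minimum enclosing circle.
The points at distance exactly r from the centre are Q, R — 2 points.

Q, R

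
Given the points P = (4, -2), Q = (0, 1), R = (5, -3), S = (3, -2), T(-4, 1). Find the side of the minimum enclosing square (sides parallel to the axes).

9

The bounding box has width 9 and height 4.
An axis-aligned square enclosing the set must have side ≥ max(width, height).
So the minimum side is max(9, 4) = 9.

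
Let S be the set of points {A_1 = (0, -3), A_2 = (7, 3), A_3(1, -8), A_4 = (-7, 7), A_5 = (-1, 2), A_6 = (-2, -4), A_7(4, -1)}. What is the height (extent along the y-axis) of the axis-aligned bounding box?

max y = 7, min y = -8, so height = 15.

15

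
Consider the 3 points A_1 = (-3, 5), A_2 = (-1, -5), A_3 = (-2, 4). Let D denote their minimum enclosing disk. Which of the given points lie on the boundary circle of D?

Side lengths²: A_1A_2² = 104, A_1A_3² = 2, A_2A_3² = 82.
Since A_1A_2² = 104 ≥ 82 + 2 = 84, the angle opposite A_1A_2 is not acute, so the smallest enclosing circle has A_1A_2 as diameter.
Centre = midpoint of A_1A_2 = (-2, 0), r² = 104/4 = 26.
The points at distance exactly r from the centre are A_1, A_2 — 2 points.

A_1, A_2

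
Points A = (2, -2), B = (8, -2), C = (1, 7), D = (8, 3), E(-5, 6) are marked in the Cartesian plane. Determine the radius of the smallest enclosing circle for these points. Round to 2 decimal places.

7.63

A smallest enclosing disk is always determined by at most three of the input points on its boundary.
The farthest pair is B–E with squared distance 233. The circle on this segment as diameter has centre (1.5, 2) and r² = 233/4 = 58.25.
Check A: distance² to centre = 16.25 ≤ 58.25, so it lies inside.
All remaining points lie in this disk, and no smaller disk contains both endpoints, so this is the minimum enclosing circle.
r = √(58.25) ≈ 7.63.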